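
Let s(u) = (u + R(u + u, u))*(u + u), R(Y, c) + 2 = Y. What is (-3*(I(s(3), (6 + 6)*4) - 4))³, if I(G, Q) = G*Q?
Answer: -219911374656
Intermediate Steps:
R(Y, c) = -2 + Y
s(u) = 2*u*(-2 + 3*u) (s(u) = (u + (-2 + (u + u)))*(u + u) = (u + (-2 + 2*u))*(2*u) = (-2 + 3*u)*(2*u) = 2*u*(-2 + 3*u))
(-3*(I(s(3), (6 + 6)*4) - 4))³ = (-3*((2*3*(-2 + 3*3))*((6 + 6)*4) - 4))³ = (-3*((2*3*(-2 + 9))*(12*4) - 4))³ = (-3*((2*3*7)*48 - 4))³ = (-3*(42*48 - 4))³ = (-3*(2016 - 4))³ = (-3*2012)³ = (-6036)³ = -219911374656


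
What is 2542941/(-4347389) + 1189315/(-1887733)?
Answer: -9970808591288/8206709679137 ≈ -1.2150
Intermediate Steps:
2542941/(-4347389) + 1189315/(-1887733) = 2542941*(-1/4347389) + 1189315*(-1/1887733) = -2542941/4347389 - 1189315/1887733 = -9970808591288/8206709679137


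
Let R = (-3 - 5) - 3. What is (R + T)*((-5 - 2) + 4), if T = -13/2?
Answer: 105/2 ≈ 52.500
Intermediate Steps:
T = -13/2 (T = -13*½ = -13/2 ≈ -6.5000)
R = -11 (R = -8 - 3 = -11)
(R + T)*((-5 - 2) + 4) = (-11 - 13/2)*((-5 - 2) + 4) = -35*(-7 + 4)/2 = -35/2*(-3) = 105/2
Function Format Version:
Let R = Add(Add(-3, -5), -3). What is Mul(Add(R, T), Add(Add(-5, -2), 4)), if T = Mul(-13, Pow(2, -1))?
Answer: Rational(105, 2) ≈ 52.500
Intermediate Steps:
T = Rational(-13, 2) (T = Mul(-13, Rational(1, 2)) = Rational(-13, 2) ≈ -6.5000)
R = -11 (R = Add(-8, -3) = -11)
Mul(Add(R, T), Add(Add(-5, -2), 4)) = Mul(Add(-11, Rational(-13, 2)), Add(Add(-5, -2), 4)) = Mul(Rational(-35, 2), Add(-7, 4)) = Mul(Rational(-35, 2), -3) = Rational(105, 2)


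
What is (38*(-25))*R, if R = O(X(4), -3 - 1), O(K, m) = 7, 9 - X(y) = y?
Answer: -6650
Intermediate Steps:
X(y) = 9 - y
R = 7
(38*(-25))*R = (38*(-25))*7 = -950*7 = -6650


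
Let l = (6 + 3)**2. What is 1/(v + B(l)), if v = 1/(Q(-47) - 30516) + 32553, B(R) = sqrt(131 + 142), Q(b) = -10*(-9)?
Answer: 30135662237802/981005959109287981 - 925741476*sqrt(273)/981005959109287981 ≈ 3.0704e-5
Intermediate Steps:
Q(b) = 90
l = 81 (l = 9**2 = 81)
B(R) = sqrt(273)
v = 990457577/30426 (v = 1/(90 - 30516) + 32553 = 1/(-30426) + 32553 = -1/30426 + 32553 = 990457577/30426 ≈ 32553.)
1/(v + B(l)) = 1/(990457577/30426 + sqrt(273))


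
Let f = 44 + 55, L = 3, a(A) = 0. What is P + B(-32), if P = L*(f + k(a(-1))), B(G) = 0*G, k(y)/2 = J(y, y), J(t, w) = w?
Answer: 297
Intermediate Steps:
k(y) = 2*y
f = 99
B(G) = 0
P = 297 (P = 3*(99 + 2*0) = 3*(99 + 0) = 3*99 = 297)
P + B(-32) = 297 + 0 = 297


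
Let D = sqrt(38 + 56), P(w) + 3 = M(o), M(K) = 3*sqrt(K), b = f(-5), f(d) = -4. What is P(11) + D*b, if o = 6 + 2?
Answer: -3 - 4*sqrt(94) + 6*sqrt(2) ≈ -33.296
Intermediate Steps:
b = -4
o = 8
P(w) = -3 + 6*sqrt(2) (P(w) = -3 + 3*sqrt(8) = -3 + 3*(2*sqrt(2)) = -3 + 6*sqrt(2))
D = sqrt(94) ≈ 9.6954
P(11) + D*b = (-3 + 6*sqrt(2)) + sqrt(94)*(-4) = (-3 + 6*sqrt(2)) - 4*sqrt(94) = -3 - 4*sqrt(94) + 6*sqrt(2)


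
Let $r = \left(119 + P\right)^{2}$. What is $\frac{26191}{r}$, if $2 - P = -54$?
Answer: $\frac{26191}{30625} \approx 0.85522$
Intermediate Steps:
$P = 56$ ($P = 2 - -54 = 2 + 54 = 56$)
$r = 30625$ ($r = \left(119 + 56\right)^{2} = 175^{2} = 30625$)
$\frac{26191}{r} = \frac{26191}{30625}$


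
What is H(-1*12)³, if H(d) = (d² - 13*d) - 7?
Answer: 25153757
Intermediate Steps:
H(d) = -7 + d² - 13*d
H(-1*12)³ = (-7 + (-1*12)² - (-13)*12)³ = (-7 + (-12)² - 13*(-12))³ = (-7 + 144 + 156)³ = 293³ = 25153757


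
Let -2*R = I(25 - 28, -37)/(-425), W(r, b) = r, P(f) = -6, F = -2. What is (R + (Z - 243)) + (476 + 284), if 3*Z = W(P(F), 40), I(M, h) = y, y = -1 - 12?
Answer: 437737/850 ≈ 514.98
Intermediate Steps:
y = -13
I(M, h) = -13
Z = -2 (Z = (⅓)*(-6) = -2)
R = -13/850 (R = -(-13)/(2*(-425)) = -(-13)*(-1)/(2*425) = -½*13/425 = -13/850 ≈ -0.015294)
(R + (Z - 243)) + (476 + 284) = (-13/850 + (-2 - 243)) + (476 + 284) = (-13/850 - 245) + 760 = -208263/850 + 760 = 437737/850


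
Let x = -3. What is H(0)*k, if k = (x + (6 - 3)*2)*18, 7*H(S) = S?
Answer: 0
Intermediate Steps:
H(S) = S/7
k = 54 (k = (-3 + (6 - 3)*2)*18 = (-3 + 3*2)*18 = (-3 + 6)*18 = 3*18 = 54)
H(0)*k = ((⅐)*0)*54 = 0*54 = 0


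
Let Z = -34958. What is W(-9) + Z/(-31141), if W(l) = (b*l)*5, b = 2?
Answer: -251612/2831 ≈ -88.877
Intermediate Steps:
W(l) = 10*l (W(l) = (2*l)*5 = 10*l)
W(-9) + Z/(-31141) = 10*(-9) - 34958/(-31141) = -90 - 34958*(-1/31141) = -90 + 3178/2831 = -251612/2831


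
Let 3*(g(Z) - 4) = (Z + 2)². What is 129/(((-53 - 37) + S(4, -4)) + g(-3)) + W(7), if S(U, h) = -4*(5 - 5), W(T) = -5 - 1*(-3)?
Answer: -901/257 ≈ -3.5058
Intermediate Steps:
W(T) = -2 (W(T) = -5 + 3 = -2)
S(U, h) = 0 (S(U, h) = -4*0 = 0)
g(Z) = 4 + (2 + Z)²/3 (g(Z) = 4 + (Z + 2)²/3 = 4 + (2 + Z)²/3)
129/(((-53 - 37) + S(4, -4)) + g(-3)) + W(7) = 129/(((-53 - 37) + 0) + (4 + (2 - 3)²/3)) - 2 = 129/((-90 + 0) + (4 + (⅓)*(-1)²)) - 2 = 129/(-90 + (4 + (⅓)*1)) - 2 = 129/(-90 + (4 + ⅓)) - 2 = 129/(-90 + 13/3) - 2 = 129/(-257/3) - 2 = 129*(-3/257) - 2 = -387/257 - 2 = -901/257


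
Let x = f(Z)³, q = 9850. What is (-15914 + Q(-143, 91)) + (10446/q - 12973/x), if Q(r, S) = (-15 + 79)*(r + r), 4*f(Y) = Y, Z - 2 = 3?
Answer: -1006155719/24625 ≈ -40859.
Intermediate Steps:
Z = 5 (Z = 2 + 3 = 5)
f(Y) = Y/4
Q(r, S) = 128*r (Q(r, S) = 64*(2*r) = 128*r)
x = 125/64 (x = ((¼)*5)³ = (5/4)³ = 125/64 ≈ 1.9531)
(-15914 + Q(-143, 91)) + (10446/q - 12973/x) = (-15914 + 128*(-143)) + (10446/9850 - 12973/125/64) = (-15914 - 18304) + (10446*(1/9850) - 12973*64/125) = -34218 + (5223/4925 - 830272/125) = -34218 - 163537469/24625 = -1006155719/24625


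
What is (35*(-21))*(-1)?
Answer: 735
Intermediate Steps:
(35*(-21))*(-1) = -735*(-1) = 735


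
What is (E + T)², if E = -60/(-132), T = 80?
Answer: 783225/121 ≈ 6472.9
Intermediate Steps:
E = 5/11 (E = -60*(-1/132) = 5/11 ≈ 0.45455)
(E + T)² = (5/11 + 80)² = (885/11)² = 783225/121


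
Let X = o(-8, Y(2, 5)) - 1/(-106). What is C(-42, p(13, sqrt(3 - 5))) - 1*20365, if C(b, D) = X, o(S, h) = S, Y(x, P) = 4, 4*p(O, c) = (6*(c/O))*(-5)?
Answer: -2159537/106 ≈ -20373.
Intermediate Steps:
p(O, c) = -15*c/(2*O) (p(O, c) = ((6*(c/O))*(-5))/4 = ((6*c/O)*(-5))/4 = (-30*c/O)/4 = -15*c/(2*O))
X = -847/106 (X = -8 - 1/(-106) = -8 - 1*(-1/106) = -8 + 1/106 = -847/106 ≈ -7.9906)
C(b, D) = -847/106
C(-42, p(13, sqrt(3 - 5))) - 1*20365 = -847/106 - 1*20365 = -847/106 - 20365 = -2159537/106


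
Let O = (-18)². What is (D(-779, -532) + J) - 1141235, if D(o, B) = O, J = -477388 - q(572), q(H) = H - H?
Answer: -1618299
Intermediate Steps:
q(H) = 0
O = 324
J = -477388 (J = -477388 - 1*0 = -477388 + 0 = -477388)
D(o, B) = 324
(D(-779, -532) + J) - 1141235 = (324 - 477388) - 1141235 = -477064 - 1141235 = -1618299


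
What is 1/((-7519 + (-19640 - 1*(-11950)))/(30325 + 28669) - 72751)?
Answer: -58994/4291887703 ≈ -1.3745e-5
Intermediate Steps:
1/((-7519 + (-19640 - 1*(-11950)))/(30325 + 28669) - 72751) = 1/((-7519 + (-19640 + 11950))/58994 - 72751) = 1/((-7519 - 7690)*(1/58994) - 72751) = 1/(-15209*1/58994 - 72751) = 1/(-15209/58994 - 72751) = 1/(-4291887703/58994) = -58994/4291887703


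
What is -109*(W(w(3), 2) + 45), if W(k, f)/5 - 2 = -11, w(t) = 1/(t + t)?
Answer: 0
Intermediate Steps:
w(t) = 1/(2*t)
W(k, f) = -45 (W(k, f) = 10 + 5*(-11) = 10 - 55 = -45)
-109*(W(w(3), 2) + 45) = -109*(-45 + 45) = -109*0 = 0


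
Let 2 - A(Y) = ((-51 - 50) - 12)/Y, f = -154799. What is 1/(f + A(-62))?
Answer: -62/9597527 ≈ -6.4600e-6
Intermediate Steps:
A(Y) = 2 + 113/Y (A(Y) = 2 - ((-51 - 50) - 12)/Y = 2 - (-101 - 12)/Y = 2 - (-113)/Y = 2 + 113/Y)
1/(f + A(-62)) = 1/(-154799 + (2 + 113/(-62))) = 1/(-154799 + (2 + 113*(-1/62))) = 1/(-154799 + (2 - 113/62)) = 1/(-154799 + 11/62) = 1/(-9597527/62) = -62/9597527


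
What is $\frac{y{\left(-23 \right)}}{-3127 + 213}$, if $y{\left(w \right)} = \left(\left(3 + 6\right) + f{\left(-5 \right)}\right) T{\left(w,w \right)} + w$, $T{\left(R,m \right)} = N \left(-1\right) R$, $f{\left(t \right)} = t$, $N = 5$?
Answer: $- \frac{437}{2914} \approx -0.14997$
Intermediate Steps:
$T{\left(R,m \right)} = - 5 R$ ($T{\left(R,m \right)} = 5 \left(-1\right) R = - 5 R$)
$y{\left(w \right)} = - 19 w$ ($y{\left(w \right)} = \left(\left(3 + 6\right) - 5\right) \left(- 5 w\right) + w = \left(9 - 5\right) \left(- 5 w\right) + w = 4 \left(- 5 w\right) + w = - 20 w + w = - 19 w$)
$\frac{y{\left(-23 \right)}}{-3127 + 213} = \frac{\left(-19\right) \left(-23\right)}{-3127 + 213} = \frac{437}{-2914} = 437 \left(- \frac{1}{2914}\right) = - \frac{437}{2914}$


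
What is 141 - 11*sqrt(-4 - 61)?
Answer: 141 - 11*I*sqrt(65) ≈ 141.0 - 88.685*I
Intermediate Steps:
141 - 11*sqrt(-4 - 61) = 141 - 11*I*sqrt(65)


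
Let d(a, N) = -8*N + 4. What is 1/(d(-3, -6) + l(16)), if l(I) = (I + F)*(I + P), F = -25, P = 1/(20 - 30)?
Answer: -10/911 ≈ -0.010977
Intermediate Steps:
P = -1/10 (P = 1/(-10) = -1/10 ≈ -0.10000)
d(a, N) = 4 - 8*N
l(I) = (-25 + I)*(-1/10 + I) (l(I) = (I - 25)*(I - 1/10) = (-25 + I)*(-1/10 + I))
1/(d(-3, -6) + l(16)) = 1/((4 - 8*(-6)) + (5/2 + 16**2 - 251/10*16)) = 1/((4 + 48) + (5/2 + 256 - 2008/5)) = 1/(52 - 1431/10) = 1/(-911/10) = -10/911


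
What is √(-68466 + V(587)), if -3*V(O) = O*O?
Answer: 17*I*√5709/3 ≈ 428.16*I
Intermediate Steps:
V(O) = -O²/3 (V(O) = -O*O/3 = -O²/3)
√(-68466 + V(587)) = √(-68466 - ⅓*587²) = √(-68466 - ⅓*344569) = √(-68466 - 344569/3) = √(-549967/3) = 17*I*√5709/3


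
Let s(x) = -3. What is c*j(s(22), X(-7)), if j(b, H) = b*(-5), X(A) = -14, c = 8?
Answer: 120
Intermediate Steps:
j(b, H) = -5*b
c*j(s(22), X(-7)) = 8*(-5*(-3)) = 8*15 = 120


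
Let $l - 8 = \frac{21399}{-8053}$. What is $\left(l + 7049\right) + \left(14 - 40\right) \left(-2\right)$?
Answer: $\frac{57227378}{8053} \approx 7106.3$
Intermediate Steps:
$l = \frac{43025}{8053}$ ($l = 8 + \frac{21399}{-8053} = 8 + 21399 \left(- \frac{1}{8053}\right) = 8 - \frac{21399}{8053} = \frac{43025}{8053} \approx 5.3427$)
$\left(l + 7049\right) + \left(14 - 40\right) \left(-2\right) = \left(\frac{43025}{8053} + 7049\right) + \left(14 - 40\right) \left(-2\right) = \frac{56808622}{8053} - -52 = \frac{56808622}{8053} + 52 = \frac{57227378}{8053}$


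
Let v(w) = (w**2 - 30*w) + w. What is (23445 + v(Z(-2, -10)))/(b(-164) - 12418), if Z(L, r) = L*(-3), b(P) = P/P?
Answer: -7769/4139 ≈ -1.8770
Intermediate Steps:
b(P) = 1
Z(L, r) = -3*L
v(w) = w**2 - 29*w
(23445 + v(Z(-2, -10)))/(b(-164) - 12418) = (23445 + (-3*(-2))*(-29 - 3*(-2)))/(1 - 12418) = (23445 + 6*(-29 + 6))/(-12417) = (23445 + 6*(-23))*(-1/12417) = (23445 - 138)*(-1/12417) = 23307*(-1/12417) = -7769/4139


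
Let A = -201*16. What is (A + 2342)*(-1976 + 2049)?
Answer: -63802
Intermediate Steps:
A = -3216
(A + 2342)*(-1976 + 2049) = (-3216 + 2342)*(-1976 + 2049) = -874*73 = -63802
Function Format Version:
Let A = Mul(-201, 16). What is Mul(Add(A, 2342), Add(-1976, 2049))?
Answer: -63802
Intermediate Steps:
A = -3216
Mul(Add(A, 2342), Add(-1976, 2049)) = Mul(Add(-3216, 2342), Add(-1976, 2049)) = Mul(-874, 73) = -63802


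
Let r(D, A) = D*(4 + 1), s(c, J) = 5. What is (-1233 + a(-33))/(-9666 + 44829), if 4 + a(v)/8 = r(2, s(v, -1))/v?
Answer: -41825/1160379 ≈ -0.036044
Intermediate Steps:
r(D, A) = 5*D (r(D, A) = D*5 = 5*D)
a(v) = -32 + 80/v (a(v) = -32 + 8*((5*2)/v) = -32 + 8*(10/v) = -32 + 80/v)
(-1233 + a(-33))/(-9666 + 44829) = (-1233 + (-32 + 80/(-33)))/(-9666 + 44829) = (-1233 + (-32 + 80*(-1/33)))/35163 = (-1233 + (-32 - 80/33))*(1/35163) = (-1233 - 1136/33)*(1/35163) = -41825/33*1/35163 = -41825/1160379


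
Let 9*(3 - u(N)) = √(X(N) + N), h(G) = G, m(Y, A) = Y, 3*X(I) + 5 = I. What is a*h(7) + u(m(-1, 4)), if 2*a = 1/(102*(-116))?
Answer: 70985/23664 - I*√3/9 ≈ 2.9997 - 0.19245*I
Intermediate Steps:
X(I) = -5/3 + I/3
u(N) = 3 - √(-5/3 + 4*N/3)/9 (u(N) = 3 - √((-5/3 + N/3) + N)/9 = 3 - √(-5/3 + 4*N/3)/9)
a = -1/23664 (a = (1/(102*(-116)))/2 = ((1/102)*(-1/116))/2 = (½)*(-1/11832) = -1/23664 ≈ -4.2258e-5)
a*h(7) + u(m(-1, 4)) = -1/23664*7 + (3 - √(-15 + 12*(-1))/27) = -7/23664 + (3 - √(-15 - 12)/27) = -7/23664 + (3 - I*√3/9) = 70985/23664 - I*√3/9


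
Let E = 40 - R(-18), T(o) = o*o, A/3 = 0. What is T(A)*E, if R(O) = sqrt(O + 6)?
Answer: 0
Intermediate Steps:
A = 0 (A = 3*0 = 0)
T(o) = o**2
R(O) = sqrt(6 + O)
E = 40 - 2*I*sqrt(3) (E = 40 - sqrt(6 - 18) = 40 - sqrt(-12) = 40 - 2*I*sqrt(3) ≈ 40.0 - 3.4641*I)
T(A)*E = 0**2*(40 - 2*I*sqrt(3)) = 0*(40 - 2*I*sqrt(3)) = 0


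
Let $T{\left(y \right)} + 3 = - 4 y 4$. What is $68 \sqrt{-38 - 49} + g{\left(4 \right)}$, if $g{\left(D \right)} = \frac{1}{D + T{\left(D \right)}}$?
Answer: $- \frac{1}{63} + 68 i \sqrt{87} \approx -0.015873 + 634.26 i$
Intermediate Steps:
$T{\left(y \right)} = -3 - 16 y$ ($T{\left(y \right)} = -3 + - 4 y 4 = -3 - 16 y$)
$g{\left(D \right)} = \frac{1}{-3 - 15 D}$ ($g{\left(D \right)} = \frac{1}{D - \left(3 + 16 D\right)} = \frac{1}{-3 - 15 D}$)
$68 \sqrt{-38 - 49} + g{\left(4 \right)} = 68 \sqrt{-38 - 49} - \frac{1}{3 + 15 \cdot 4} = 68 \sqrt{-87} - \frac{1}{3 + 60} = 68 i \sqrt{87} - \frac{1}{63} = - \frac{1}{63} + 68 i \sqrt{87}$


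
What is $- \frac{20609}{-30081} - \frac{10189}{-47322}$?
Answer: $\frac{11547337}{12824262} \approx 0.90043$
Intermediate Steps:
$- \frac{20609}{-30081} - \frac{10189}{-47322} = \left(-20609\right) \left(- \frac{1}{30081}\right) - - \frac{10189}{47322} = \frac{557}{813} + \frac{10189}{47322} = \frac{11547337}{12824262}$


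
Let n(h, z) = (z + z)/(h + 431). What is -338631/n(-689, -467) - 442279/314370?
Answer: -13732956687923/146810790 ≈ -93542.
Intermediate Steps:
n(h, z) = 2*z/(431 + h) (n(h, z) = (2*z)/(431 + h) = 2*z/(431 + h))
-338631/n(-689, -467) - 442279/314370 = -338631/(2*(-467)/(431 - 689)) - 442279/314370 = -338631/(2*(-467)/(-258)) - 442279*1/314370 = -338631/(2*(-467)*(-1/258)) - 442279/314370 = -338631/467/129 - 442279/314370 = -338631*129/467 - 442279/314370 = -43683399/467 - 442279/314370 = -13732956687923/146810790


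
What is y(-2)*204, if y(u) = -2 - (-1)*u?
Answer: -816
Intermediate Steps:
y(u) = -2 + u
y(-2)*204 = (-2 - 2)*204 = -4*204 = -816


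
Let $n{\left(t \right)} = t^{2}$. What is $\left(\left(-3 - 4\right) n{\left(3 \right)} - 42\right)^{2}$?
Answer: $11025$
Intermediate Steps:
$\left(\left(-3 - 4\right) n{\left(3 \right)} - 42\right)^{2} = \left(\left(-3 - 4\right) 3^{2} - 42\right)^{2} = \left(\left(-7\right) 9 - 42\right)^{2} = \left(-63 - 42\right)^{2} = \left(-105\right)^{2} = 11025$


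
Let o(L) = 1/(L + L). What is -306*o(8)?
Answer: -153/8 ≈ -19.125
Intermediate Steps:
o(L) = 1/(2*L)
-306*o(8) = -153/8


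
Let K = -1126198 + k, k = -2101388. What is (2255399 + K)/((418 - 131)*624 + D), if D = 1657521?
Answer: -972187/1836609 ≈ -0.52934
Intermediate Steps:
K = -3227586 (K = -1126198 - 2101388 = -3227586)
(2255399 + K)/((418 - 131)*624 + D) = (2255399 - 3227586)/((418 - 131)*624 + 1657521) = -972187/(287*624 + 1657521) = -972187/(179088 + 1657521) = -972187/1836609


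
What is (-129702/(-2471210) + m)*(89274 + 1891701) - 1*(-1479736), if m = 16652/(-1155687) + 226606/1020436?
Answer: 96904446259043490082047/48571822813894562 ≈ 1.9951e+6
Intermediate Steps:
m = 122446654025/589652309766 (m = 16652*(-1/1155687) + 226606*(1/1020436) = -16652/1155687 + 113303/510218 = 122446654025/589652309766 ≈ 0.20766)
(-129702/(-2471210) + m)*(89274 + 1891701) - 1*(-1479736) = (-129702/(-2471210) + 122446654025/589652309766)*(89274 + 1891701) - 1*(-1479736) = (-129702*(-1/2471210) + 122446654025/589652309766)*1980975 + 1479736 = (64851/1235605 + 122446654025/589652309766)*1980975 + 1479736 = (189535239887194991/728577342208418430)*1980975 + 1479736 = 25030971455702406486415/48571822813894562 + 1479736 = 96904446259043490082047/48571822813894562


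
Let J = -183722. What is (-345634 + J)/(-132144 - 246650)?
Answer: 264678/189397 ≈ 1.3975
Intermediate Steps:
(-345634 + J)/(-132144 - 246650) = (-345634 - 183722)/(-132144 - 246650) = -529356/(-378794) = -529356*(-1/378794) = 264678/189397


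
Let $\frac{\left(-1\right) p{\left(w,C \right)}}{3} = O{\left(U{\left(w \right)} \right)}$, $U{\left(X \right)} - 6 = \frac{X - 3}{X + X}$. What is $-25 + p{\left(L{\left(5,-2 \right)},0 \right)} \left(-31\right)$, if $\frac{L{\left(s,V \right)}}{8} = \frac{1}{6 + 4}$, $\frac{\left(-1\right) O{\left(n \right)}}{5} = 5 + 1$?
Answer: $-2815$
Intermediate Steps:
$U{\left(X \right)} = 6 + \frac{-3 + X}{2 X}$ ($U{\left(X \right)} = 6 + \frac{X - 3}{X + X} = 6 + \frac{-3 + X}{2 X}$)
$O{\left(n \right)} = -30$ ($O{\left(n \right)} = - 5 \left(5 + 1\right) = \left(-5\right) 6 = -30$)
$L{\left(s,V \right)} = \frac{4}{5}$ ($L{\left(s,V \right)} = \frac{8}{6 + 4} = \frac{8}{10} = 8 \cdot \frac{1}{10} = \frac{4}{5}$)
$p{\left(w,C \right)} = 90$ ($p{\left(w,C \right)} = \left(-3\right) \left(-30\right) = 90$)
$-25 + p{\left(L{\left(5,-2 \right)},0 \right)} \left(-31\right) = -25 + 90 \left(-31\right) = -25 - 2790 = -2815$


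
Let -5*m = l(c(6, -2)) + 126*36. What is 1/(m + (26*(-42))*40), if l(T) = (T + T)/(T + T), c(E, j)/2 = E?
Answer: -5/222937 ≈ -2.2428e-5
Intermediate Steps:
c(E, j) = 2*E
l(T) = 1 (l(T) = (2*T)/((2*T)) = (2*T)*(1/(2*T)) = 1)
m = -4537/5 (m = -(1 + 126*36)/5 = -(1 + 4536)/5 = -1/5*4537 = -4537/5 ≈ -907.40)
1/(m + (26*(-42))*40) = 1/(-4537/5 + (26*(-42))*40) = 1/(-4537/5 - 1092*40) = 1/(-4537/5 - 43680) = 1/(-222937/5) = -5/222937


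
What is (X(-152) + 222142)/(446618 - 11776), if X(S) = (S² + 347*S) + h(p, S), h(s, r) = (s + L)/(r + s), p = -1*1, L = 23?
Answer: 14726392/33265413 ≈ 0.44269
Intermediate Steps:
p = -1
h(s, r) = (23 + s)/(r + s) (h(s, r) = (s + 23)/(r + s) = (23 + s)/(r + s))
X(S) = S² + 22/(-1 + S) + 347*S (X(S) = (S² + 347*S) + (23 - 1)/(S - 1) = (S² + 347*S) + 22/(-1 + S) = S² + 22/(-1 + S) + 347*S)
(X(-152) + 222142)/(446618 - 11776) = ((22 - 152*(-1 - 152)*(347 - 152))/(-1 - 152) + 222142)/(446618 - 11776) = ((22 - 152*(-153)*195)/(-153) + 222142)/434842 = (-(22 + 4534920)/153 + 222142)*(1/434842) = (-1/153*4534942 + 222142)*(1/434842) = (-4534942/153 + 222142)*(1/434842) = (29452784/153)*(1/434842) = 14726392/33265413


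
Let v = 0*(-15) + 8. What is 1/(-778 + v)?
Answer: -1/770 ≈ -0.0012987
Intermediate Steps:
v = 8 (v = 0 + 8 = 8)
1/(-778 + v) = 1/(-778 + 8) = 1/(-770) = -1/770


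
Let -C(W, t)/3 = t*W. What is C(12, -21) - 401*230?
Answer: -91474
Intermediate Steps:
C(W, t) = -3*W*t (C(W, t) = -3*t*W = -3*W*t)
C(12, -21) - 401*230 = -3*12*(-21) - 401*230 = 756 - 92230 = -91474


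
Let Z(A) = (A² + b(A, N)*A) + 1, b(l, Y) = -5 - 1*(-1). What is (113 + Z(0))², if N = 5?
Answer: 12996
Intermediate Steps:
b(l, Y) = -4 (b(l, Y) = -5 + 1 = -4)
Z(A) = 1 + A² - 4*A (Z(A) = (A² - 4*A) + 1 = 1 + A² - 4*A)
(113 + Z(0))² = (113 + (1 + 0² - 4*0))² = (113 + (1 + 0 + 0))² = (113 + 1)² = 114² = 12996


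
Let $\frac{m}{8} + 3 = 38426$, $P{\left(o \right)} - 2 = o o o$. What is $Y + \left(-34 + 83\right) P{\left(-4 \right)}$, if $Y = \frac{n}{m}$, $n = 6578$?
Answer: $- \frac{42446637}{13972} \approx -3038.0$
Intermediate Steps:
$P{\left(o \right)} = 2 + o^{3}$ ($P{\left(o \right)} = 2 + o o o = 2 + o^{2} o = 2 + o^{3}$)
$m = 307384$ ($m = -24 + 8 \cdot 38426 = -24 + 307408 = 307384$)
$Y = \frac{299}{13972}$ ($Y = \frac{6578}{307384} = 6578 \cdot \frac{1}{307384} = \frac{299}{13972} \approx 0.0214$)
$Y + \left(-34 + 83\right) P{\left(-4 \right)} = \frac{299}{13972} + \left(-34 + 83\right) \left(2 + \left(-4\right)^{3}\right) = \frac{299}{13972} + 49 \left(2 - 64\right) = \frac{299}{13972} + 49 \left(-62\right) = \frac{299}{13972} - 3038 = - \frac{42446637}{13972}$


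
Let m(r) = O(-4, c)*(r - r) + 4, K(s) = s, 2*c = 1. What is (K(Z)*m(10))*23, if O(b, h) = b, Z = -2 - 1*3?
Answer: -460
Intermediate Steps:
Z = -5 (Z = -2 - 3 = -5)
c = ½ (c = (½)*1 = ½ ≈ 0.50000)
m(r) = 4 (m(r) = -4*(r - r) + 4 = -4*0 + 4 = 0 + 4 = 4)
(K(Z)*m(10))*23 = -5*4*23 = -20*23 = -460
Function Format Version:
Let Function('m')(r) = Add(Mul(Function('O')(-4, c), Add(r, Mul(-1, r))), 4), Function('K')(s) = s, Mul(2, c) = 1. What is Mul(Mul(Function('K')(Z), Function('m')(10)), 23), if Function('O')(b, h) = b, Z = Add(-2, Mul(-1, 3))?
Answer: -460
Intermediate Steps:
Z = -5 (Z = Add(-2, -3) = -5)
c = Rational(1, 2) (c = Mul(Rational(1, 2), 1) = Rational(1, 2) ≈ 0.50000)
Function('m')(r) = 4 (Function('m')(r) = Add(Mul(-4, Add(r, Mul(-1, r))), 4) = Add(Mul(-4, 0), 4) = Add(0, 4) = 4)
Mul(Mul(Function('K')(Z), Function('m')(10)), 23) = Mul(Mul(-5, 4), 23) = Mul(-20, 23) = -460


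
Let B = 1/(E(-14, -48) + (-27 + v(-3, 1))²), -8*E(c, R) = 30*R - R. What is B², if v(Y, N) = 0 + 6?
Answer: 1/378225 ≈ 2.6439e-6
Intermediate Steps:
v(Y, N) = 6
E(c, R) = -29*R/8 (E(c, R) = -(30*R - R)/8 = -29*R/8)
B = 1/615 (B = 1/(-29/8*(-48) + (-27 + 6)²) = 1/(174 + (-21)²) = 1/(174 + 441) = 1/615 ≈ 0.0016260)
B² = (1/615)² = 1/378225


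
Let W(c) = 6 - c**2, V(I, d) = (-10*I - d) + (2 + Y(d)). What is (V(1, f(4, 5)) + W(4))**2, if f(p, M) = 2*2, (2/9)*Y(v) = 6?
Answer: 25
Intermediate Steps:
Y(v) = 27 (Y(v) = (9/2)*6 = 27)
f(p, M) = 4
V(I, d) = 29 - d - 10*I (V(I, d) = (-10*I - d) + (2 + 27) = (-d - 10*I) + 29 = 29 - d - 10*I)
(V(1, f(4, 5)) + W(4))**2 = ((29 - 1*4 - 10*1) + (6 - 1*4**2))**2 = ((29 - 4 - 10) + (6 - 1*16))**2 = (15 + (6 - 16))**2 = (15 - 10)**2 = 5**2 = 25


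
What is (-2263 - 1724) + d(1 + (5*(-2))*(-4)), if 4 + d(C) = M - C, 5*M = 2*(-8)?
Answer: -20176/5 ≈ -4035.2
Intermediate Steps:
M = -16/5 (M = (2*(-8))/5 = (⅕)*(-16) = -16/5 ≈ -3.2000)
d(C) = -36/5 - C (d(C) = -4 + (-16/5 - C) = -36/5 - C)
(-2263 - 1724) + d(1 + (5*(-2))*(-4)) = (-2263 - 1724) + (-36/5 - (1 + (5*(-2))*(-4))) = -3987 + (-36/5 - (1 - 10*(-4))) = -3987 + (-36/5 - (1 + 40)) = -3987 + (-36/5 - 1*41) = -3987 + (-36/5 - 41) = -3987 - 241/5 = -20176/5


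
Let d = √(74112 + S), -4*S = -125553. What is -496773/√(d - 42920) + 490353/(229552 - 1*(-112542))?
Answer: 490353/342094 + 496773*I*√2/√(85840 - 3*√46889) ≈ 1.4334 + 2407.0*I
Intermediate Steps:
S = 125553/4 (S = -¼*(-125553) = 125553/4 ≈ 31388.)
d = 3*√46889/2 (d = √(74112 + 125553/4) = √(422001/4) = 3*√46889/2 ≈ 324.81)
-496773/√(d - 42920) + 490353/(229552 - 1*(-112542)) = -496773/√(3*√46889/2 - 42920) + 490353/(229552 - 1*(-112542)) = -496773/√(-42920 + 3*√46889/2) + 490353/(229552 + 112542) = -496773/√(-42920 + 3*√46889/2) + 490353/342094 = 490353/342094 - 496773/√(-42920 + 3*√46889/2)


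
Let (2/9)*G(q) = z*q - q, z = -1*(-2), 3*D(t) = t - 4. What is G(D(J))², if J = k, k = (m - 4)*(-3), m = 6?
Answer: 225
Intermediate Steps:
k = -6 (k = (6 - 4)*(-3) = 2*(-3) = -6)
J = -6
D(t) = -4/3 + t/3 (D(t) = (t - 4)/3 = (-4 + t)/3 = -4/3 + t/3)
z = 2
G(q) = 9*q/2 (G(q) = 9*(2*q - q)/2 = 9*q/2)
G(D(J))² = (9*(-4/3 + (⅓)*(-6))/2)² = (9*(-4/3 - 2)/2)² = ((9/2)*(-10/3))² = (-15)² = 225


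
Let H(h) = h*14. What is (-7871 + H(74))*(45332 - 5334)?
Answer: -273386330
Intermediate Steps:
H(h) = 14*h
(-7871 + H(74))*(45332 - 5334) = (-7871 + 14*74)*(45332 - 5334) = (-7871 + 1036)*39998 = -6835*39998 = -273386330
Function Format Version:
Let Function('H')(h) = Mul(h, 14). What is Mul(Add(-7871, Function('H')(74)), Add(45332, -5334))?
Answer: -273386330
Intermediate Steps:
Function('H')(h) = Mul(14, h)
Mul(Add(-7871, Function('H')(74)), Add(45332, -5334)) = Mul(Add(-7871, Mul(14, 74)), Add(45332, -5334)) = Mul(Add(-7871, 1036), 39998) = Mul(-6835, 39998) = -273386330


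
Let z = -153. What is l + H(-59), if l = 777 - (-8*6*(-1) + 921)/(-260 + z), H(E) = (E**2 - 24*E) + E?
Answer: 2319964/413 ≈ 5617.3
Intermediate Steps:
H(E) = E**2 - 23*E
l = 321870/413 (l = 777 - (-8*6*(-1) + 921)/(-260 - 153) = 777 - (-48*(-1) + 921)/(-413) = 777 - (48 + 921)*(-1)/413 = 777 - 969*(-1)/413 = 777 - 1*(-969/413) = 777 + 969/413 = 321870/413 ≈ 779.35)
l + H(-59) = 321870/413 - 59*(-23 - 59) = 321870/413 - 59*(-82) = 321870/413 + 4838 = 2319964/413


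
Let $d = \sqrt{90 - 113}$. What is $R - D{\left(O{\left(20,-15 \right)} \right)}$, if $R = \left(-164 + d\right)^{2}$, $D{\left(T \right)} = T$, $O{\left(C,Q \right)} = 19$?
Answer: $26854 - 328 i \sqrt{23} \approx 26854.0 - 1573.0 i$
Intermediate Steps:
$d = i \sqrt{23}$ ($d = \sqrt{-23} = i \sqrt{23} \approx 4.7958 i$)
$R = \left(-164 + i \sqrt{23}\right)^{2} \approx 26873.0 - 1573.0 i$
$R - D{\left(O{\left(20,-15 \right)} \right)} = \left(164 - i \sqrt{23}\right)^{2} - 19 = -19 + \left(164 - i \sqrt{23}\right)^{2}$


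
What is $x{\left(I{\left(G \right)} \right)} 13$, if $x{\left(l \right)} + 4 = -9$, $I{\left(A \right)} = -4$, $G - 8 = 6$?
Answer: $-169$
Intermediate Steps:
$G = 14$ ($G = 8 + 6 = 14$)
$x{\left(l \right)} = -13$ ($x{\left(l \right)} = -4 - 9 = -13$)
$x{\left(I{\left(G \right)} \right)} 13 = \left(-13\right) 13 = -169$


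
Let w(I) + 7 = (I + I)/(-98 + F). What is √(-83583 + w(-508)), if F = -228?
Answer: I*√2220819906/163 ≈ 289.11*I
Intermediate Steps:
w(I) = -7 - I/163 (w(I) = -7 + (I + I)/(-98 - 228) = -7 + (2*I)/(-326) = -7 + (2*I)*(-1/326) = -7 - I/163)
√(-83583 + w(-508)) = √(-83583 + (-7 - 1/163*(-508))) = √(-83583 + (-7 + 508/163)) = √(-83583 - 633/163) = √(-13624662/163) = I*√2220819906/163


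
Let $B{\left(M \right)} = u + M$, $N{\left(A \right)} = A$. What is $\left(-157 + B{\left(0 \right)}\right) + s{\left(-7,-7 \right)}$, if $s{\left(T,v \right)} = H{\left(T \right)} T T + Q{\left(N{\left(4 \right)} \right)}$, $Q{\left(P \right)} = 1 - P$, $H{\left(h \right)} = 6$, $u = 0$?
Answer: $134$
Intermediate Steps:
$B{\left(M \right)} = M$ ($B{\left(M \right)} = 0 + M = M$)
$s{\left(T,v \right)} = -3 + 6 T^{2}$ ($s{\left(T,v \right)} = 6 T T + \left(1 - 4\right) = 6 T^{2} + \left(1 - 4\right) = 6 T^{2} - 3 = -3 + 6 T^{2}$)
$\left(-157 + B{\left(0 \right)}\right) + s{\left(-7,-7 \right)} = \left(-157 + 0\right) - \left(3 - 6 \left(-7\right)^{2}\right) = -157 + \left(-3 + 6 \cdot 49\right) = -157 + \left(-3 + 294\right) = -157 + 291 = 134$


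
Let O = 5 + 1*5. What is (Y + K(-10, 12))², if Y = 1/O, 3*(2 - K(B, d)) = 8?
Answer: 289/900 ≈ 0.32111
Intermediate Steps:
O = 10 (O = 5 + 5 = 10)
K(B, d) = -⅔ (K(B, d) = 2 - ⅓*8 = 2 - 8/3 = -⅔)
Y = ⅒ (Y = 1/10 = ⅒ ≈ 0.10000)
(Y + K(-10, 12))² = (⅒ - ⅔)² = (-17/30)² = 289/900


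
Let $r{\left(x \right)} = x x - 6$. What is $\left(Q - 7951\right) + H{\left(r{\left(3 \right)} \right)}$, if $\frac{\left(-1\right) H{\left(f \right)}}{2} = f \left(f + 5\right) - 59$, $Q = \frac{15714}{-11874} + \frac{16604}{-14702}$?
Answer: $- \frac{114685546076}{14547629} \approx -7883.5$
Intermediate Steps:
$r{\left(x \right)} = -6 + x^{2}$ ($r{\left(x \right)} = x^{2} - 6 = -6 + x^{2}$)
$Q = - \frac{35681927}{14547629}$ ($Q = 15714 \left(- \frac{1}{11874}\right) + 16604 \left(- \frac{1}{14702}\right) = - \frac{2619}{1979} - \frac{8302}{7351} = - \frac{35681927}{14547629} \approx -2.4528$)
$H{\left(f \right)} = 118 - 2 f \left(5 + f\right)$ ($H{\left(f \right)} = - 2 \left(f \left(f + 5\right) - 59\right) = - 2 \left(f \left(5 + f\right) - 59\right) = - 2 \left(-59 + f \left(5 + f\right)\right) = 118 - 2 f \left(5 + f\right)$)
$\left(Q - 7951\right) + H{\left(r{\left(3 \right)} \right)} = \left(- \frac{35681927}{14547629} - 7951\right) - \left(-118 + 2 \left(-6 + 3^{2}\right)^{2} + 10 \left(-6 + 3^{2}\right)\right) = - \frac{115703880106}{14547629} - \left(-118 + 2 \left(-6 + 9\right)^{2} + 10 \left(-6 + 9\right)\right) = - \frac{115703880106}{14547629} - \left(-88 + 18\right) = - \frac{115703880106}{14547629} - -70 = - \frac{115703880106}{14547629} + 70 = - \frac{114685546076}{14547629}$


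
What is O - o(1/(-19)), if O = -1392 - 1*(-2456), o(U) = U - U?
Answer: 1064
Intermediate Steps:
o(U) = 0
O = 1064 (O = -1392 + 2456 = 1064)
O - o(1/(-19)) = 1064 - 1*0 = 1064 + 0 = 1064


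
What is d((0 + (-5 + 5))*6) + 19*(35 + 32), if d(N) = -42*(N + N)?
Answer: 1273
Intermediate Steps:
d(N) = -84*N
d((0 + (-5 + 5))*6) + 19*(35 + 32) = -84*(0 + (-5 + 5))*6 + 19*(35 + 32) = -84*(0 + 0)*6 + 19*67 = -0*6 + 1273 = -84*0 + 1273 = 0 + 1273 = 1273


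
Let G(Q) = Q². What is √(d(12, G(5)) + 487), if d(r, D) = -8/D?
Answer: 23*√23/5 ≈ 22.061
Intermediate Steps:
√(d(12, G(5)) + 487) = √(-8/(5²) + 487) = √(-8/25 + 487) = √(12167/25) = 23*√23/5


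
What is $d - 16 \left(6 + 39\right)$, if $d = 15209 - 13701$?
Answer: $788$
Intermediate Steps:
$d = 1508$ ($d = 15209 - 13701 = 1508$)
$d - 16 \left(6 + 39\right) = 1508 - 16 \left(6 + 39\right) = 1508 - 16 \cdot 45 = 1508 - 720 = 788$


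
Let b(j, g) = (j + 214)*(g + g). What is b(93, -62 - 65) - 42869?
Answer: -120847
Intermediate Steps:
b(j, g) = 2*g*(214 + j) (b(j, g) = (214 + j)*(2*g) = 2*g*(214 + j))
b(93, -62 - 65) - 42869 = 2*(-62 - 65)*(214 + 93) - 42869 = 2*(-127)*307 - 42869 = -77978 - 42869 = -120847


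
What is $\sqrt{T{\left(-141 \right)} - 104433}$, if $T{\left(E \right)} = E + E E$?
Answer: $i \sqrt{84693} \approx 291.02 i$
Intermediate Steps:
$T{\left(E \right)} = E + E^{2}$
$\sqrt{T{\left(-141 \right)} - 104433} = \sqrt{- 141 \left(1 - 141\right) - 104433} = \sqrt{\left(-141\right) \left(-140\right) - 104433} = \sqrt{19740 - 104433} = \sqrt{-84693} = i \sqrt{84693}$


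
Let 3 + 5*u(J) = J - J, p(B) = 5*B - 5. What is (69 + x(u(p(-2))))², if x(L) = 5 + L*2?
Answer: 132496/25 ≈ 5299.8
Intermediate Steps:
p(B) = -5 + 5*B
u(J) = -⅗ (u(J) = -⅗ + (J - J)/5 = -⅗ + (⅕)*0 = -⅗ + 0 = -⅗)
x(L) = 5 + 2*L
(69 + x(u(p(-2))))² = (69 + (5 + 2*(-⅗)))² = (69 + (5 - 6/5))² = (69 + 19/5)² = (364/5)² = 132496/25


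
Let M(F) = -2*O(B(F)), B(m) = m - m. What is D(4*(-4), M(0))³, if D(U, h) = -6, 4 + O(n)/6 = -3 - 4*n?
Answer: -216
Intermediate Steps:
B(m) = 0
O(n) = -42 - 24*n (O(n) = -24 + 6*(-3 - 4*n) = -24 + (-18 - 24*n) = -42 - 24*n)
M(F) = 84 (M(F) = -2*(-42 - 24*0) = -2*(-42 + 0) = -2*(-42) = 84)
D(4*(-4), M(0))³ = (-6)³ = -216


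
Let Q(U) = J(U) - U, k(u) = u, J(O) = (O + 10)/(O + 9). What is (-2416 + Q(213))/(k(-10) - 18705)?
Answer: 116683/830946 ≈ 0.14042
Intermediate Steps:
J(O) = (10 + O)/(9 + O)
Q(U) = -U + (10 + U)/(9 + U) (Q(U) = (10 + U)/(9 + U) - U = -U + (10 + U)/(9 + U))
(-2416 + Q(213))/(k(-10) - 18705) = (-2416 + (10 + 213 - 1*213*(9 + 213))/(9 + 213))/(-10 - 18705) = (-2416 + (10 + 213 - 1*213*222)/222)/(-18715) = (-2416 + (10 + 213 - 47286)/222)*(-1/18715) = (-2416 + (1/222)*(-47063))*(-1/18715) = (-2416 - 47063/222)*(-1/18715) = -583415/222*(-1/18715) = 116683/830946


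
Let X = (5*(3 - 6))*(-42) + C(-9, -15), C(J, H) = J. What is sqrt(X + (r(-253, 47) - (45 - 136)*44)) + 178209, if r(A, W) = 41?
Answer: 178209 + sqrt(4666) ≈ 1.7828e+5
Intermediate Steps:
X = 621 (X = (5*(3 - 6))*(-42) - 9 = (5*(-3))*(-42) - 9 = -15*(-42) - 9 = 630 - 9 = 621)
sqrt(X + (r(-253, 47) - (45 - 136)*44)) + 178209 = sqrt(621 + (41 - (45 - 136)*44)) + 178209 = sqrt(621 + (41 - (-91)*44)) + 178209 = sqrt(621 + (41 - 1*(-4004))) + 178209 = sqrt(621 + (41 + 4004)) + 178209 = sqrt(621 + 4045) + 178209 = sqrt(4666) + 178209 = 178209 + sqrt(4666)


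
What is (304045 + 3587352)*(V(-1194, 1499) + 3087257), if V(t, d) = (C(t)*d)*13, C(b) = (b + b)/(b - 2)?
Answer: 279798503294158/23 ≈ 1.2165e+13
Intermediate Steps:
C(b) = 2*b/(-2 + b) (C(b) = (2*b)/(-2 + b) = 2*b/(-2 + b))
V(t, d) = 26*d*t/(-2 + t) (V(t, d) = ((2*t/(-2 + t))*d)*13 = (2*d*t/(-2 + t))*13 = 26*d*t/(-2 + t))
(304045 + 3587352)*(V(-1194, 1499) + 3087257) = (304045 + 3587352)*(26*1499*(-1194)/(-2 - 1194) + 3087257) = 3891397*(26*1499*(-1194)/(-1196) + 3087257) = 3891397*(26*1499*(-1194)*(-1/1196) + 3087257) = 3891397*(894903/23 + 3087257) = 3891397*(71901814/23) = 279798503294158/23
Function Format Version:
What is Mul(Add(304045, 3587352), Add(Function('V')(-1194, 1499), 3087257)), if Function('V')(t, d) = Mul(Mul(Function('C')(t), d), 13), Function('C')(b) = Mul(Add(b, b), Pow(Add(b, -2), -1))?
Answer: Rational(279798503294158, 23) ≈ 1.2165e+13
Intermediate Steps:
Function('C')(b) = Mul(2, b, Pow(Add(-2, b), -1)) (Function('C')(b) = Mul(Mul(2, b), Pow(Add(-2, b), -1)) = Mul(2, b, Pow(Add(-2, b), -1)))
Function('V')(t, d) = Mul(26, d, t, Pow(Add(-2, t), -1)) (Function('V')(t, d) = Mul(Mul(Mul(2, t, Pow(Add(-2, t), -1)), d), 13) = Mul(Mul(2, d, t, Pow(Add(-2, t), -1)), 13) = Mul(26, d, t, Pow(Add(-2, t), -1)))
Mul(Add(304045, 3587352), Add(Function('V')(-1194, 1499), 3087257)) = Mul(Add(304045, 3587352), Add(Mul(26, 1499, -1194, Pow(Add(-2, -1194), -1)), 3087257)) = Mul(3891397, Add(Mul(26, 1499, -1194, Pow(-1196, -1)), 3087257)) = Mul(3891397, Add(Mul(26, 1499, -1194, Rational(-1, 1196)), 3087257)) = Mul(3891397, Add(Rational(894903, 23), 3087257)) = Mul(3891397, Rational(71901814, 23)) = Rational(279798503294158, 23)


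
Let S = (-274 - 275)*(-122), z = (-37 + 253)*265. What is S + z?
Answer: 124218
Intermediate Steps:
z = 57240 (z = 216*265 = 57240)
S = 66978 (S = -549*(-122) = 66978)
S + z = 66978 + 57240 = 124218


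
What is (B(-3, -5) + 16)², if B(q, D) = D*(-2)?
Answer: 676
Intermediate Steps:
B(q, D) = -2*D
(B(-3, -5) + 16)² = (-2*(-5) + 16)² = (10 + 16)² = 26² = 676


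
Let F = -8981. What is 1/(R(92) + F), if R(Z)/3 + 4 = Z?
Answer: -1/8717 ≈ -0.00011472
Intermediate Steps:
R(Z) = -12 + 3*Z
1/(R(92) + F) = 1/((-12 + 3*92) - 8981) = 1/((-12 + 276) - 8981) = 1/(264 - 8981) = 1/(-8717) = -1/8717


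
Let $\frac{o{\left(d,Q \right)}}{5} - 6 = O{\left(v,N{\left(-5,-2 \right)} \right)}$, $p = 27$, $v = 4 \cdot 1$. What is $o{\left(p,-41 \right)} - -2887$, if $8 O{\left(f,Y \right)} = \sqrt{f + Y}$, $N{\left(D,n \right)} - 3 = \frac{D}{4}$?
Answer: $2917 + \frac{5 \sqrt{23}}{16} \approx 2918.5$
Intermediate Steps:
$v = 4$
$N{\left(D,n \right)} = 3 + \frac{D}{4}$
$O{\left(f,Y \right)} = \frac{\sqrt{Y + f}}{8}$ ($O{\left(f,Y \right)} = \frac{\sqrt{f + Y}}{8} = \frac{\sqrt{Y + f}}{8}$)
$o{\left(d,Q \right)} = 30 + \frac{5 \sqrt{23}}{16}$ ($o{\left(d,Q \right)} = 30 + 5 \frac{\sqrt{\left(3 + \frac{1}{4} \left(-5\right)\right) + 4}}{8} = 30 + 5 \frac{\sqrt{\left(3 - \frac{5}{4}\right) + 4}}{8} = 30 + 5 \frac{\sqrt{\frac{7}{4} + 4}}{8} = 30 + 5 \frac{\sqrt{\frac{23}{4}}}{8} = 30 + 5 \frac{\frac{1}{2} \sqrt{23}}{8} = 30 + 5 \frac{\sqrt{23}}{16} = 30 + \frac{5 \sqrt{23}}{16}$)
$o{\left(p,-41 \right)} - -2887 = \left(30 + \frac{5 \sqrt{23}}{16}\right) - -2887 = \left(30 + \frac{5 \sqrt{23}}{16}\right) + 2887 = 2917 + \frac{5 \sqrt{23}}{16}$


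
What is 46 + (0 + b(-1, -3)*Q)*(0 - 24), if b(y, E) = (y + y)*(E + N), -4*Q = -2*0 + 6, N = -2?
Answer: 406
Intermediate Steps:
Q = -3/2 (Q = -(-2*0 + 6)/4 = -(0 + 6)/4 = -¼*6 = -3/2 ≈ -1.5000)
b(y, E) = 2*y*(-2 + E) (b(y, E) = (y + y)*(E - 2) = (2*y)*(-2 + E) = 2*y*(-2 + E))
46 + (0 + b(-1, -3)*Q)*(0 - 24) = 46 + (0 + (2*(-1)*(-2 - 3))*(-3/2))*(0 - 24) = 46 + (0 + (2*(-1)*(-5))*(-3/2))*(-24) = 46 + (0 + 10*(-3/2))*(-24) = 46 + (0 - 15)*(-24) = 46 - 15*(-24) = 46 + 360 = 406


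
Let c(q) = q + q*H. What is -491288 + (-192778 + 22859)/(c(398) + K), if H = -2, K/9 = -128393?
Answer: -567896824361/1155935 ≈ -4.9129e+5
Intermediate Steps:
K = -1155537 (K = 9*(-128393) = -1155537)
c(q) = -q (c(q) = q + q*(-2) = q - 2*q = -q)
-491288 + (-192778 + 22859)/(c(398) + K) = -491288 + (-192778 + 22859)/(-1*398 - 1155537) = -491288 - 169919/(-398 - 1155537) = -491288 - 169919/(-1155935) = -491288 - 169919*(-1/1155935) = -491288 + 169919/1155935 = -567896824361/1155935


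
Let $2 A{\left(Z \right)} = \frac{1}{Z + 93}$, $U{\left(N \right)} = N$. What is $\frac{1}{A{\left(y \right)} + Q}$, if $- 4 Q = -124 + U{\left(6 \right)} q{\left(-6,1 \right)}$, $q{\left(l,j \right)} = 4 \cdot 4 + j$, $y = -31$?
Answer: $\frac{124}{683} \approx 0.18155$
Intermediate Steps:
$q{\left(l,j \right)} = 16 + j$
$A{\left(Z \right)} = \frac{1}{2 \left(93 + Z\right)}$ ($A{\left(Z \right)} = \frac{1}{2 \left(Z + 93\right)} = \frac{1}{2 \left(93 + Z\right)}$)
$Q = \frac{11}{2}$ ($Q = - \frac{-124 + 6 \left(16 + 1\right)}{4} = - \frac{-124 + 6 \cdot 17}{4} = - \frac{-124 + 102}{4} = \left(- \frac{1}{4}\right) \left(-22\right) = \frac{11}{2} \approx 5.5$)
$\frac{1}{A{\left(y \right)} + Q} = \frac{1}{\frac{1}{2 \left(93 - 31\right)} + \frac{11}{2}} = \frac{1}{\frac{1}{2 \cdot 62} + \frac{11}{2}} = \frac{1}{\frac{1}{2} \cdot \frac{1}{62} + \frac{11}{2}} = \frac{1}{\frac{1}{124} + \frac{11}{2}} = \frac{1}{\frac{683}{124}} = \frac{124}{683}$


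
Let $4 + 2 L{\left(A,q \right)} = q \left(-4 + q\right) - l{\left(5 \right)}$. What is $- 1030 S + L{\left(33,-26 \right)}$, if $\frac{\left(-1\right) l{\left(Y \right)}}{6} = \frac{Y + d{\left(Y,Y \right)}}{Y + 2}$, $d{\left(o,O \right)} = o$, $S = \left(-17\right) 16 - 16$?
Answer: $\frac{2079226}{7} \approx 2.9703 \cdot 10^{5}$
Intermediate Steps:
$S = -288$ ($S = -272 - 16 = -288$)
$l{\left(Y \right)} = - \frac{12 Y}{2 + Y}$ ($l{\left(Y \right)} = - 6 \frac{Y + Y}{Y + 2} = - 6 \frac{2 Y}{2 + Y} = - \frac{12 Y}{2 + Y}$)
$L{\left(A,q \right)} = \frac{16}{7} + \frac{q \left(-4 + q\right)}{2}$ ($L{\left(A,q \right)} = -2 + \frac{q \left(-4 + q\right) - \left(-12\right) 5 \frac{1}{2 + 5}}{2} = -2 + \frac{q \left(-4 + q\right) - \left(-12\right) 5 \cdot \frac{1}{7}}{2} = -2 + \frac{q \left(-4 + q\right) - - \frac{60}{7}}{2} = -2 + \frac{q \left(-4 + q\right) + \frac{60}{7}}{2} = -2 + \frac{\frac{60}{7} + q \left(-4 + q\right)}{2} = -2 + \left(\frac{30}{7} + \frac{q \left(-4 + q\right)}{2}\right) = \frac{16}{7} + \frac{q \left(-4 + q\right)}{2}$)
$- 1030 S + L{\left(33,-26 \right)} = \left(-1030\right) \left(-288\right) + \left(\frac{16}{7} + \frac{\left(-26\right)^{2}}{2} - -52\right) = 296640 + \left(\frac{16}{7} + \frac{1}{2} \cdot 676 + 52\right) = 296640 + \left(\frac{16}{7} + 338 + 52\right) = 296640 + \frac{2746}{7} = \frac{2079226}{7}$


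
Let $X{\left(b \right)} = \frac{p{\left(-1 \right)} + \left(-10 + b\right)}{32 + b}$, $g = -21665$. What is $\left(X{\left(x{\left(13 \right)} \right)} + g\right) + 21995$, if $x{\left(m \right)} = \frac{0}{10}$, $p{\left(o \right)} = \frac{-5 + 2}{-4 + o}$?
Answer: $\frac{52753}{160} \approx 329.71$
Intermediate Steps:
$p{\left(o \right)} = - \frac{3}{-4 + o}$
$x{\left(m \right)} = 0$ ($x{\left(m \right)} = 0 \cdot \frac{1}{10} = 0$)
$X{\left(b \right)} = \frac{- \frac{47}{5} + b}{32 + b}$ ($X{\left(b \right)} = \frac{- \frac{3}{-4 - 1} + \left(-10 + b\right)}{32 + b} = \frac{- \frac{3}{-5} + \left(-10 + b\right)}{32 + b} = \frac{\left(-3\right) \left(- \frac{1}{5}\right) + \left(-10 + b\right)}{32 + b} = \frac{\frac{3}{5} + \left(-10 + b\right)}{32 + b} = \frac{- \frac{47}{5} + b}{32 + b}$)
$\left(X{\left(x{\left(13 \right)} \right)} + g\right) + 21995 = \left(\frac{- \frac{47}{5} + 0}{32 + 0} - 21665\right) + 21995 = \left(\frac{1}{32} \left(- \frac{47}{5}\right) - 21665\right) + 21995 = \left(- \frac{47}{160} - 21665\right) + 21995 = - \frac{3466447}{160} + 21995 = \frac{52753}{160}$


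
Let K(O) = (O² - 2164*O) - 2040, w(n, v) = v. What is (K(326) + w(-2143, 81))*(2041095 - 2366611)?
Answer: 195682966852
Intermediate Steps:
K(O) = -2040 + O² - 2164*O
(K(326) + w(-2143, 81))*(2041095 - 2366611) = ((-2040 + 326² - 2164*326) + 81)*(2041095 - 2366611) = ((-2040 + 106276 - 705464) + 81)*(-325516) = (-601228 + 81)*(-325516) = -601147*(-325516) = 195682966852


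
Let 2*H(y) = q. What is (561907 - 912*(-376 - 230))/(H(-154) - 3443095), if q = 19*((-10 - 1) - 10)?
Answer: -2229158/6886589 ≈ -0.32370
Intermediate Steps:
q = -399 (q = 19*(-11 - 10) = 19*(-21) = -399)
H(y) = -399/2 (H(y) = (½)*(-399) = -399/2)
(561907 - 912*(-376 - 230))/(H(-154) - 3443095) = (561907 - 912*(-376 - 230))/(-399/2 - 3443095) = (561907 - 912*(-606))/(-6886589/2) = (561907 + 552672)*(-2/6886589) = 1114579*(-2/6886589) = -2229158/6886589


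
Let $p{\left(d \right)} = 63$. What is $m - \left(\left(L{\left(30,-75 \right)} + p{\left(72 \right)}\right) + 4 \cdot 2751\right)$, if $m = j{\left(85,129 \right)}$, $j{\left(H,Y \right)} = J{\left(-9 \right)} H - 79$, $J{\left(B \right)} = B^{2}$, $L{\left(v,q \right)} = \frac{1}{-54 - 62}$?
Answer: $- \frac{494275}{116} \approx -4261.0$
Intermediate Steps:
$L{\left(v,q \right)} = - \frac{1}{116}$ ($L{\left(v,q \right)} = \frac{1}{-116} = - \frac{1}{116}$)
$j{\left(H,Y \right)} = -79 + 81 H$ ($j{\left(H,Y \right)} = \left(-9\right)^{2} H - 79 = 81 H - 79 = -79 + 81 H$)
$m = 6806$ ($m = -79 + 81 \cdot 85 = -79 + 6885 = 6806$)
$m - \left(\left(L{\left(30,-75 \right)} + p{\left(72 \right)}\right) + 4 \cdot 2751\right) = 6806 - \left(\left(- \frac{1}{116} + 63\right) + 4 \cdot 2751\right) = 6806 - \left(\frac{7307}{116} + 11004\right) = 6806 - \frac{1283771}{116} = - \frac{494275}{116}$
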